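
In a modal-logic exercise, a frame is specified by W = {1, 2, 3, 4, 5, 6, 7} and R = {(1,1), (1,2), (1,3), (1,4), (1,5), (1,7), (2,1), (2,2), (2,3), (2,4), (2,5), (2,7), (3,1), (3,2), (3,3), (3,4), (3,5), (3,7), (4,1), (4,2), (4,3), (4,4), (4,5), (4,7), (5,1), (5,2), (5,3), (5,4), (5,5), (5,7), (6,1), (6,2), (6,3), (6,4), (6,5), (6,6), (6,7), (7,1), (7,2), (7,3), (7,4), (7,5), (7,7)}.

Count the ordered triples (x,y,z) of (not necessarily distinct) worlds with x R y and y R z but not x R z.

0

R is transitive; there are no such tuples.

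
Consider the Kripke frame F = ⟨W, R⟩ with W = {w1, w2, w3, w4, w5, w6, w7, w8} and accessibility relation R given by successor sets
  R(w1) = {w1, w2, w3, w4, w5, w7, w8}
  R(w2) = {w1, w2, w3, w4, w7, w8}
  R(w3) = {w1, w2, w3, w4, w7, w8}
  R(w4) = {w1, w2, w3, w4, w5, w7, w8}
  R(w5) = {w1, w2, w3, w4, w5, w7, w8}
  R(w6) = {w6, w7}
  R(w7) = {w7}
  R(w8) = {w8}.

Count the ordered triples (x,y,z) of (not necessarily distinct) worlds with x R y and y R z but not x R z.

4

Enumerating: (w2,w1,w5), (w2,w4,w5), (w3,w1,w5), (w3,w4,w5).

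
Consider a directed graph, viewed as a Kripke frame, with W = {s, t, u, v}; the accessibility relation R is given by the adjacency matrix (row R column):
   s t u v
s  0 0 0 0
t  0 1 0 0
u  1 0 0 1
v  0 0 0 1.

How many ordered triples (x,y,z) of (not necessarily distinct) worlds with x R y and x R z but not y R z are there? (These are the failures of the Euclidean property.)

3

Enumerating: (u,s,s), (u,s,v), (u,v,s).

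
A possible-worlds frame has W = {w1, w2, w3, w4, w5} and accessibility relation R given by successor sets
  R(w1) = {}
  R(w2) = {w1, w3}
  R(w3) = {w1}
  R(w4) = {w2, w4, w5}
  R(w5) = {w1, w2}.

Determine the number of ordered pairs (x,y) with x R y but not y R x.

Enumerating: (w2,w1), (w2,w3), (w3,w1), (w4,w2), (w4,w5), (w5,w1), (w5,w2).

7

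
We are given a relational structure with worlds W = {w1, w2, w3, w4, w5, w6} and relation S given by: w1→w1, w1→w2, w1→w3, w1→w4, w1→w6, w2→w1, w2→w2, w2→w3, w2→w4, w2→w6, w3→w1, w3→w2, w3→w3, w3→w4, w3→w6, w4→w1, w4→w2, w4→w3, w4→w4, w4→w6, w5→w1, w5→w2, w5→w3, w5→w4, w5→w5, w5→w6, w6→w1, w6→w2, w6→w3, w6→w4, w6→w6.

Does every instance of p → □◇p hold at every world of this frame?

No

Axiom B corresponds to the accessibility relation being symmetric.
Symmetric: no — w5 S w1 but not w1 S w5.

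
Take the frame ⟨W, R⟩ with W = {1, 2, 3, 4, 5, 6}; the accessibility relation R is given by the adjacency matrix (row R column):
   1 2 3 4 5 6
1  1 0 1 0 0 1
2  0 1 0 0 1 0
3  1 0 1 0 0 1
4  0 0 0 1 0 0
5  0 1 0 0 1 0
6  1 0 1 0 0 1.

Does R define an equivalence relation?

Reflexive: yes — every world is R-related to itself.
Symmetric: yes — every pair in R has its reverse in R.
Transitive: yes — every two-step R-path is closed by a direct edge.
So R is an equivalence relation.

Yes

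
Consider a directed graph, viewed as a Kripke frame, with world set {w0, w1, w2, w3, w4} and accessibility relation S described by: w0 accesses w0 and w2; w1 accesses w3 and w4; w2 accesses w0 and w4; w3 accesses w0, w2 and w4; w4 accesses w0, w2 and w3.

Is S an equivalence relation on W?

No

Reflexive: no — w1 is not related to itself.
Symmetric: no — w1 S w3 but not w3 S w1.
Transitive: no — w0 S w2 and w2 S w4, but not w0 S w4.
So S is not an equivalence relation.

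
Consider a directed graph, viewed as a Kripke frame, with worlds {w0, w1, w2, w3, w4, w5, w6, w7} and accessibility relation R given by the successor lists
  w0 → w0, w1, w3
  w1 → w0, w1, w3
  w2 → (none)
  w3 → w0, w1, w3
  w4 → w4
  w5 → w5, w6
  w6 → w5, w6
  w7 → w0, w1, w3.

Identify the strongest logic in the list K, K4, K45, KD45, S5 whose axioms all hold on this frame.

Transitive (axiom 4): yes — every two-step R-path is closed by a direct edge.
Euclidean (axiom 5): yes — any two successors of a common world are R-related.
Serial (axiom D): no — w2 has no R-successor.
Reflexive (axiom T): no — w2 is not related to itself.
So F validates K, K4, K45; KD45 would additionally require R to be serial. The strongest is K45.

K45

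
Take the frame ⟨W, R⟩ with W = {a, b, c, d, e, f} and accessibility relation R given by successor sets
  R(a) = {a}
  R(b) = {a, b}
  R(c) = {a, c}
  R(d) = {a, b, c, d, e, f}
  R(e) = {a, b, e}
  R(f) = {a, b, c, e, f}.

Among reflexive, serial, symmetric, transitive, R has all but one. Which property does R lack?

Reflexive: yes — every world is R-related to itself.
Serial: yes — every world has a successor (e.g. a R a).
Symmetric: no — b R a but not a R b.
Transitive: yes — every two-step R-path is closed by a direct edge.
Only symmetric fails.

symmetric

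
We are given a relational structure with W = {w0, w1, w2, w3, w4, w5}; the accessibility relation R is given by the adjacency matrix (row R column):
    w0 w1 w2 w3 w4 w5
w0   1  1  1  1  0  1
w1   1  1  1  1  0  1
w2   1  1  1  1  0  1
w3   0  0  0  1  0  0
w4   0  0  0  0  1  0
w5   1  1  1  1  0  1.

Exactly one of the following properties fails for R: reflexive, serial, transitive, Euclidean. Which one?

Euclidean

Reflexive: yes — every world is R-related to itself.
Serial: yes — every world has a successor (e.g. w0 R w0).
Transitive: yes — every two-step R-path is closed by a direct edge.
Euclidean: no — w0 R w3 and w0 R w1, but not w3 R w1.
Only Euclidean fails.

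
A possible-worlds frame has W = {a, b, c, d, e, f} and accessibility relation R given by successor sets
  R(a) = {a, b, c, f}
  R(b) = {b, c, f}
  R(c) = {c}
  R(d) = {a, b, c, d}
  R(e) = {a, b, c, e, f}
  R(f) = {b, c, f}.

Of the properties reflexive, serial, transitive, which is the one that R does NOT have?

Reflexive: yes — every world is R-related to itself.
Serial: yes — every world has a successor (e.g. a R a).
Transitive: no — d R a and a R f, but not d R f.
Only transitive fails.

transitive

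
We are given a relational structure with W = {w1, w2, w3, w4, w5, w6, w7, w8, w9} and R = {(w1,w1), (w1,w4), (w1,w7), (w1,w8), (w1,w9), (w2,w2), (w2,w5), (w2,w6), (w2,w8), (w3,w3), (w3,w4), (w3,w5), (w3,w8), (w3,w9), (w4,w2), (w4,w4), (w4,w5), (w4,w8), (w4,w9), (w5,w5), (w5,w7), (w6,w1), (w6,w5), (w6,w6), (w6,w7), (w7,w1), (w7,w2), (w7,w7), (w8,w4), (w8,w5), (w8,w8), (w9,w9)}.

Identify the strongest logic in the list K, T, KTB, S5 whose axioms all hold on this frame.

T

Reflexive (axiom T): yes — every world is R-related to itself.
Symmetric (axiom B): no — w1 R w4 but not w4 R w1.
Euclidean (axiom 5): no — w1 R w4 and w1 R w7, but not w4 R w7.
So F validates K, T; KTB would additionally require R to be symmetric. The strongest is T.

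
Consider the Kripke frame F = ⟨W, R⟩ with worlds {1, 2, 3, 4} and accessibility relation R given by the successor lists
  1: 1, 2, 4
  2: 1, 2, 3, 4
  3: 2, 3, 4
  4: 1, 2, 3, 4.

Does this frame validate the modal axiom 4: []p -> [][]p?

The schema 4 characterises exactly the transitive frames.
Transitive: no — 1 R 2 and 2 R 3, but not 1 R 3.

No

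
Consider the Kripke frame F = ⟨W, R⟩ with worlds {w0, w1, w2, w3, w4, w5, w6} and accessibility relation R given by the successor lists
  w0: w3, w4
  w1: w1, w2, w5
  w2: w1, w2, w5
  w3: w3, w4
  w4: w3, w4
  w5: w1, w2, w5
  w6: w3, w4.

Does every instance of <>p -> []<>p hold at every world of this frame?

By correspondence theory, 5 is valid on a frame iff R is Euclidean.
Euclidean: yes — any two successors of a common world are R-related.

Yes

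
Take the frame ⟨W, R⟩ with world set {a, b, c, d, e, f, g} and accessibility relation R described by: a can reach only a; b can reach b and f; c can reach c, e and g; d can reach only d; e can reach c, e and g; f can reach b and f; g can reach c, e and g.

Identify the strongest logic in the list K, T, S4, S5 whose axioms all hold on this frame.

Reflexive (axiom T): yes — every world is R-related to itself.
Transitive (axiom 4): yes — every two-step R-path is closed by a direct edge.
Euclidean (axiom 5): yes — any two successors of a common world are R-related.
So F validates K, T, S4, S5. The strongest is S5.

S5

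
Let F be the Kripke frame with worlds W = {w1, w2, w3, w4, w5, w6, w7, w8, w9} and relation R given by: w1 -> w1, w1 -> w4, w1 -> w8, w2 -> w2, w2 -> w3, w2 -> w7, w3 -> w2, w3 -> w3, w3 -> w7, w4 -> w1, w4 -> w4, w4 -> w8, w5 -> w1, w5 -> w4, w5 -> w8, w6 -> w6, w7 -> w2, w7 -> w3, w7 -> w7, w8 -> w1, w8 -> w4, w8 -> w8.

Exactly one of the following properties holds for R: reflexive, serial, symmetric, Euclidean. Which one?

Reflexive: no — w5 is not related to itself.
Serial: no — w9 has no R-successor.
Symmetric: no — w5 R w1 but not w1 R w5.
Euclidean: yes — any two successors of a common world are R-related.
Only Euclidean holds.

Euclidean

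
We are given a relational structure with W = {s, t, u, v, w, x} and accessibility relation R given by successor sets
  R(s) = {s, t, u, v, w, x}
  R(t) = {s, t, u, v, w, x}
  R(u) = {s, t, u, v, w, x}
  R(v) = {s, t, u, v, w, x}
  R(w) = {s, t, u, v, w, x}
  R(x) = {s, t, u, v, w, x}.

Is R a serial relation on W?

Yes

Serial: yes — every world has a successor (e.g. s R s).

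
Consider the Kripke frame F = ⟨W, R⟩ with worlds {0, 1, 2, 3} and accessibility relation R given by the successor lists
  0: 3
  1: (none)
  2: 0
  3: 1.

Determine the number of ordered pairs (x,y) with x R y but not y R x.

3

Enumerating: (0,3), (2,0), (3,1).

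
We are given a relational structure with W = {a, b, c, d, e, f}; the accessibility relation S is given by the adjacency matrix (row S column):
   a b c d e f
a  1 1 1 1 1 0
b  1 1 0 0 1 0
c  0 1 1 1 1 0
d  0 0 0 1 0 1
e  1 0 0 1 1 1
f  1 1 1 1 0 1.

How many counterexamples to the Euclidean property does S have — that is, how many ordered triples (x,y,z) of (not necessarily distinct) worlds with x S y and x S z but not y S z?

Enumerating: (a,b,c), (a,b,d), (a,c,a), (a,d,a), (a,d,b), (a,d,c), (a,d,e), (a,e,b), (a,e,c), (b,e,b), (c,b,c), (c,b,d), … and 18 more.
Total: 30.

30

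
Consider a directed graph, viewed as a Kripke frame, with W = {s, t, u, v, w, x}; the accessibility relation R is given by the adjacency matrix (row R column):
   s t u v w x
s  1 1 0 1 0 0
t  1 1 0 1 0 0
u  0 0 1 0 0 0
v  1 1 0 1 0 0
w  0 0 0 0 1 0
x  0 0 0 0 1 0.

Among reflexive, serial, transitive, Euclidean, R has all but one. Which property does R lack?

reflexive

Reflexive: no — x is not related to itself.
Serial: yes — every world has a successor (e.g. s R s).
Transitive: yes — every two-step R-path is closed by a direct edge.
Euclidean: yes — any two successors of a common world are R-related.
Only reflexive fails.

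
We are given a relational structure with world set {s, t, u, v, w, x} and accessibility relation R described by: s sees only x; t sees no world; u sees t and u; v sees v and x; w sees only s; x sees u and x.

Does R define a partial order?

No

Reflexive: no — s is not related to itself.
Transitive: no — s R x and x R u, but not s R u.
Antisymmetric: yes — no distinct pair is related both ways.
So R is not a partial order.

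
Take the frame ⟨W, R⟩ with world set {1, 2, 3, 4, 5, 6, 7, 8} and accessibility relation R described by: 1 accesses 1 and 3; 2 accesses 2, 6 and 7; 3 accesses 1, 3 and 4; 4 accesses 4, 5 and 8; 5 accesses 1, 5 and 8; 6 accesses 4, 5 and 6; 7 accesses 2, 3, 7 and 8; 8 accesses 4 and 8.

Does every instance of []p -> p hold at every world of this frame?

Yes

By correspondence theory, T is valid on a frame iff R is reflexive.
Reflexive: yes — every world is R-related to itself.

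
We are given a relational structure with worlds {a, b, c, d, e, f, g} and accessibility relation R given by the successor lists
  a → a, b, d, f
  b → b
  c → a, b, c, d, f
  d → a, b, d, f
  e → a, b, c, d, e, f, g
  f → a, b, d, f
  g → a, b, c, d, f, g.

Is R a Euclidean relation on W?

Euclidean: no — a R b and a R d, but not b R d.

No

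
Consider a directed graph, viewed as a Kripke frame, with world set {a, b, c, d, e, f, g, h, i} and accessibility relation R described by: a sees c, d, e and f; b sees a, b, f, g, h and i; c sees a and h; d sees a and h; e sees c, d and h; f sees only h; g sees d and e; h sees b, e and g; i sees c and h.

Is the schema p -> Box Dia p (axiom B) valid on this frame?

Axiom B corresponds to the accessibility relation being symmetric.
Symmetric: no — a R e but not e R a.

No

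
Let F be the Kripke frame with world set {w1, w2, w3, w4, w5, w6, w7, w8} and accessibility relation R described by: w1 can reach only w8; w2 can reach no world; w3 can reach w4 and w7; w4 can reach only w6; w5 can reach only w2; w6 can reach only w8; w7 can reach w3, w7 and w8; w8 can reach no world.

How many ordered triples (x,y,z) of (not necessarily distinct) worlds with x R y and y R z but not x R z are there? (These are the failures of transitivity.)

Enumerating: (w3,w4,w6), (w3,w7,w3), (w3,w7,w8), (w4,w6,w8), (w7,w3,w4).

5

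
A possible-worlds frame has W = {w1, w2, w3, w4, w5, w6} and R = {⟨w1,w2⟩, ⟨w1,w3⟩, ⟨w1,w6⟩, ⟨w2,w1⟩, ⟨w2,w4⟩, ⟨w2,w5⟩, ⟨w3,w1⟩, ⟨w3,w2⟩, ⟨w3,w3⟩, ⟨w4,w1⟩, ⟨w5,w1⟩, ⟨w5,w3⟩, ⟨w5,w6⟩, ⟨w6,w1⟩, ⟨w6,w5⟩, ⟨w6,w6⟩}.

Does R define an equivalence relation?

No

Reflexive: no — w1 is not related to itself.
Symmetric: no — w2 R w4 but not w4 R w2.
Transitive: no — w1 R w2 and w2 R w4, but not w1 R w4.
So R is not an equivalence relation.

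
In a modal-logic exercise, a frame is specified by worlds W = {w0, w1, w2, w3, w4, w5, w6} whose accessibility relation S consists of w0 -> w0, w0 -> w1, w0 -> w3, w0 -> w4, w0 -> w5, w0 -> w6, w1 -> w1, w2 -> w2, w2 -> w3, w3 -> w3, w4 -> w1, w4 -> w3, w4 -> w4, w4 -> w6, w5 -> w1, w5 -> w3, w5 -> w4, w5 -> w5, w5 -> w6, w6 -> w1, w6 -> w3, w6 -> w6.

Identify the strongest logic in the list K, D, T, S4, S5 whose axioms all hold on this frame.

Serial (axiom D): yes — every world has a successor (e.g. w0 S w0).
Reflexive (axiom T): yes — every world is S-related to itself.
Transitive (axiom 4): yes — every two-step S-path is closed by a direct edge.
Euclidean (axiom 5): no — w0 S w1 and w0 S w3, but not w1 S w3.
So F validates K, D, T, S4; S5 would additionally require S to be Euclidean. The strongest is S4.

S4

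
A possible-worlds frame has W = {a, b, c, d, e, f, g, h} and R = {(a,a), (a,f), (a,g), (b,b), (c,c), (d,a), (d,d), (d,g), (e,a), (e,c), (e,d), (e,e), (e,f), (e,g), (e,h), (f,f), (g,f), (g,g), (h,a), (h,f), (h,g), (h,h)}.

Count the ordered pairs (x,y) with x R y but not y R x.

14

Enumerating: (a,f), (a,g), (d,a), (d,g), (e,a), (e,c), (e,d), (e,f), (e,g), (e,h), (g,f), (h,a), (h,f), (h,g).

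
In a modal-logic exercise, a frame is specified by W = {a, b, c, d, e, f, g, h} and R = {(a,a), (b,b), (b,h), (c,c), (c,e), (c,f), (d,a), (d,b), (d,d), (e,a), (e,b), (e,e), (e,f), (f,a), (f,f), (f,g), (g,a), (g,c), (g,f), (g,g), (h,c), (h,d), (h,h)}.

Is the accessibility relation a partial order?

No

Reflexive: yes — every world is R-related to itself.
Transitive: no — b R h and h R c, but not b R c.
Antisymmetric: no — f R g and g R f with f ≠ g.
So R is not a partial order.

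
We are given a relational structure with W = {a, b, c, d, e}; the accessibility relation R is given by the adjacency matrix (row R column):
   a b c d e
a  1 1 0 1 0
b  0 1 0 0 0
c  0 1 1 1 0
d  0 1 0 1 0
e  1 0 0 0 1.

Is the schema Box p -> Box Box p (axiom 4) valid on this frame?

No

By correspondence theory, 4 is valid on a frame iff R is transitive.
Transitive: no — e R a and a R b, but not e R b.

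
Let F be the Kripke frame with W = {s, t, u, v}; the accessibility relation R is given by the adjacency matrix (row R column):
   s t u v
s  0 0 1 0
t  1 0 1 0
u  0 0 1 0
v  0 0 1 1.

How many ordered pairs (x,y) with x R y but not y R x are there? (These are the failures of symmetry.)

4

Enumerating: (s,u), (t,s), (t,u), (v,u).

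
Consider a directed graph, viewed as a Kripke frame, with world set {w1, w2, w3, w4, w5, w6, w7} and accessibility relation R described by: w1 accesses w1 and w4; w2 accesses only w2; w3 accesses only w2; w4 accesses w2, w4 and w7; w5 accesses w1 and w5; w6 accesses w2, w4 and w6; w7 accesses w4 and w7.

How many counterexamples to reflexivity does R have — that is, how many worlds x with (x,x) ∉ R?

Enumerating: w3.

1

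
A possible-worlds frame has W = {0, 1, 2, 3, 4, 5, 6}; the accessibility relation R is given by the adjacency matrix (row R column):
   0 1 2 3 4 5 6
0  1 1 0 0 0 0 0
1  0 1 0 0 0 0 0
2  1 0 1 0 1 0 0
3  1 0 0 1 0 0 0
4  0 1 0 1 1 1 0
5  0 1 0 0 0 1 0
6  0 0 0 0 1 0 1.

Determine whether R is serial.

Serial: yes — every world has a successor (e.g. 0 R 0).

Yes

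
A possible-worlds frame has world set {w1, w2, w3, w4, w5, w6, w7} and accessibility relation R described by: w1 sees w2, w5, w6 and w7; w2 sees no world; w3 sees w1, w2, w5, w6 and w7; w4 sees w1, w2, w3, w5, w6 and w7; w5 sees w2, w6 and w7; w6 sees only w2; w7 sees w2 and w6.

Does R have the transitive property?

Yes

Transitive: yes — every two-step R-path is closed by a direct edge.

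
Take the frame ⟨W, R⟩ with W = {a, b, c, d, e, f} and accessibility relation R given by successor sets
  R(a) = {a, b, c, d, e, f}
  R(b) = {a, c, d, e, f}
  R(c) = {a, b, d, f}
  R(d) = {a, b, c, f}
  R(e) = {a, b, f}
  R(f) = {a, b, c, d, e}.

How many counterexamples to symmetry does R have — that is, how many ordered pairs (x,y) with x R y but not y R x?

R is symmetric; there are no such tuples.

0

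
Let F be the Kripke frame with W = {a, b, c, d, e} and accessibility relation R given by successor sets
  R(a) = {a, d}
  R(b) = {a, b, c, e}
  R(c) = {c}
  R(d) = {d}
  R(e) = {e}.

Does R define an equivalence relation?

Reflexive: yes — every world is R-related to itself.
Symmetric: no — a R d but not d R a.
Transitive: no — b R a and a R d, but not b R d.
So R is not an equivalence relation.

No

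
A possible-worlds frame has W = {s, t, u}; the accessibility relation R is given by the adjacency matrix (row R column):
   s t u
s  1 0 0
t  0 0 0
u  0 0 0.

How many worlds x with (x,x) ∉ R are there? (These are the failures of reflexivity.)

Enumerating: t, u.

2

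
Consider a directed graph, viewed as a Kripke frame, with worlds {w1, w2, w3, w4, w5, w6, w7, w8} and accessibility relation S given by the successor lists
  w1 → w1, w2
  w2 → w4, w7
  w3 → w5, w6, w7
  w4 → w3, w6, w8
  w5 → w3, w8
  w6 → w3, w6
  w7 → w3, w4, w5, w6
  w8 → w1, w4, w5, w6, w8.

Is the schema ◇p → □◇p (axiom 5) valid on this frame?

No

By correspondence theory, 5 is valid on a frame iff S is Euclidean.
Euclidean: no — w2 S w4 and w2 S w7, but not w4 S w7.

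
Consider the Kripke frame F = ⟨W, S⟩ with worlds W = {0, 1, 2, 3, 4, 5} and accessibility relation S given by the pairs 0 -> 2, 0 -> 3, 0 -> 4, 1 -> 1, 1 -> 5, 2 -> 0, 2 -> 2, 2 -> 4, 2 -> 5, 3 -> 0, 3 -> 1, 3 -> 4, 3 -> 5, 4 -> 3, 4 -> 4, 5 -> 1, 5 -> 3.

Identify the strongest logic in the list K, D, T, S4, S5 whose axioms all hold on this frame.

Serial (axiom D): yes — every world has a successor (e.g. 0 S 2).
Reflexive (axiom T): no — 0 is not related to itself.
Transitive (axiom 4): no — 0 S 2 and 2 S 5, but not 0 S 5.
Euclidean (axiom 5): no — 0 S 2 and 0 S 3, but not 2 S 3.
So F validates K, D; T would additionally require S to be reflexive. The strongest is D.

D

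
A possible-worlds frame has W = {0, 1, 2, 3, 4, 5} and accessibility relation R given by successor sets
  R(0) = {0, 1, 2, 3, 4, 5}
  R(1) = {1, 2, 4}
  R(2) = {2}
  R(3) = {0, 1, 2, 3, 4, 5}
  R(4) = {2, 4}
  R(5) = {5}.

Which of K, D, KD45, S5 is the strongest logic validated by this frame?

D

Serial (axiom D): yes — every world has a successor (e.g. 0 R 0).
Euclidean (axiom 5): no — 0 R 1 and 0 R 3, but not 1 R 3.
Transitive (axiom 4): yes — every two-step R-path is closed by a direct edge.
Reflexive (axiom T): yes — every world is R-related to itself.
So F validates K, D; KD45 would additionally require R to be Euclidean. The strongest is D.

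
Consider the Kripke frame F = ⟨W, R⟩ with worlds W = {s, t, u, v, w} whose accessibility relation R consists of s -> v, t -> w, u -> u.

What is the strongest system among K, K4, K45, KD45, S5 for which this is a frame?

K4

Transitive (axiom 4): yes — every two-step R-path is closed by a direct edge.
Euclidean (axiom 5): no — s R v and s R v, but not v R v.
Serial (axiom D): no — v has no R-successor.
Reflexive (axiom T): no — s is not related to itself.
So F validates K, K4; K45 would additionally require R to be Euclidean. The strongest is K4.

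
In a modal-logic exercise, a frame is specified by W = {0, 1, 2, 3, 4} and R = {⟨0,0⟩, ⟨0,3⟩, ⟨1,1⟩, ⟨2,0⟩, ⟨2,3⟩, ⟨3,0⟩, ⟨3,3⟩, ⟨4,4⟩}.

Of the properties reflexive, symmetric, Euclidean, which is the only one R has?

Euclidean

Reflexive: no — 2 is not related to itself.
Symmetric: no — 2 R 0 but not 0 R 2.
Euclidean: yes — any two successors of a common world are R-related.
Only Euclidean holds.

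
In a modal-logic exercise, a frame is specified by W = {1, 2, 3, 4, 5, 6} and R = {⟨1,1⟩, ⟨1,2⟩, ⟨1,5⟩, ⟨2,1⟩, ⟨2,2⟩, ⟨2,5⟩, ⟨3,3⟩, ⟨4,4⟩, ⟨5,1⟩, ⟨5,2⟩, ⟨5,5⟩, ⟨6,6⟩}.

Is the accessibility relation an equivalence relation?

Yes

Reflexive: yes — every world is R-related to itself.
Symmetric: yes — every pair in R has its reverse in R.
Transitive: yes — every two-step R-path is closed by a direct edge.
So R is an equivalence relation.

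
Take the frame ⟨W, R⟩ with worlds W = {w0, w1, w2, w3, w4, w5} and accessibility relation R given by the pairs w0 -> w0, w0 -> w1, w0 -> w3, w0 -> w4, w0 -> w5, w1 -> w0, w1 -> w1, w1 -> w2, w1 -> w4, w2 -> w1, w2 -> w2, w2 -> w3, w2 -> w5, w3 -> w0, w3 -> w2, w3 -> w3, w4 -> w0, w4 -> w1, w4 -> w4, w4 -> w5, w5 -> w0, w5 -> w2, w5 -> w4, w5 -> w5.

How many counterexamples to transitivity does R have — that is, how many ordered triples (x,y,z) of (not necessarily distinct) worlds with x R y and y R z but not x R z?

26

Enumerating: (w0,w1,w2), (w0,w3,w2), (w0,w5,w2), (w1,w0,w3), (w1,w0,w5), (w1,w2,w3), (w1,w2,w5), (w1,w4,w5), (w2,w1,w0), (w2,w1,w4), (w2,w3,w0), (w2,w5,w0), … and 14 more.
Total: 26.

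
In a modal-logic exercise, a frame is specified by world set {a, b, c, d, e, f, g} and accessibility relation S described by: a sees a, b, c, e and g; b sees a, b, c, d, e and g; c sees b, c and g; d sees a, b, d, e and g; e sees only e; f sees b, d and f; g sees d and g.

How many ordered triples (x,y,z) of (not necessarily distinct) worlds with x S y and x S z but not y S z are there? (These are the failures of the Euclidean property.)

36

Enumerating: (a,c,a), (a,c,e), (a,e,a), (a,e,b), (a,e,c), (a,e,g), (a,g,a), (a,g,b), (a,g,c), (a,g,e), (b,a,d), (b,c,a), … and 24 more.
Total: 36.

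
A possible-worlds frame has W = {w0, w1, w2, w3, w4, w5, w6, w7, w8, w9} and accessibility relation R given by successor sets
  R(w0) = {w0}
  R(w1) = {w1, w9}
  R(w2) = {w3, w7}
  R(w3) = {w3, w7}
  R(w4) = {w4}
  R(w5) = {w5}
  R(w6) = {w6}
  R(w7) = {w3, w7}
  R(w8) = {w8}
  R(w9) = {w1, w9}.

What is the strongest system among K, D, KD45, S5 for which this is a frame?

Serial (axiom D): yes — every world has a successor (e.g. w0 R w0).
Euclidean (axiom 5): yes — any two successors of a common world are R-related.
Transitive (axiom 4): yes — every two-step R-path is closed by a direct edge.
Reflexive (axiom T): no — w2 is not related to itself.
So F validates K, D, KD45; S5 would additionally require R to be reflexive. The strongest is KD45.

KD45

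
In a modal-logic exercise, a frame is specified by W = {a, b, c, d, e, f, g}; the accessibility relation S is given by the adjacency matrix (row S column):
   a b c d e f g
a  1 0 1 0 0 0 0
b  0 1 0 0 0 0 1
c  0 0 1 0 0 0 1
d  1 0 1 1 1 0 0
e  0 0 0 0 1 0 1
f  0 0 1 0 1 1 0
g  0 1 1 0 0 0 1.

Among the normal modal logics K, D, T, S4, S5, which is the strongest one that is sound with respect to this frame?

T

Serial (axiom D): yes — every world has a successor (e.g. a S a).
Reflexive (axiom T): yes — every world is S-related to itself.
Transitive (axiom 4): no — a S c and c S g, but not a S g.
Euclidean (axiom 5): no — d S a and d S e, but not a S e.
So F validates K, D, T; S4 would additionally require S to be transitive. The strongest is T.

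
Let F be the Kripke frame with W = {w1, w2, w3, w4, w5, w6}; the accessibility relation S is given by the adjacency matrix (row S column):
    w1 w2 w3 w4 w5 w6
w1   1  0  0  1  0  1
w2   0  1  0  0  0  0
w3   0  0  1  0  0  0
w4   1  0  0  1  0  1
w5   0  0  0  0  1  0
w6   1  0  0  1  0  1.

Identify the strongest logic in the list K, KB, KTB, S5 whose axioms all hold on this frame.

S5

Symmetric (axiom B): yes — every pair in S has its reverse in S.
Reflexive (axiom T): yes — every world is S-related to itself.
Euclidean (axiom 5): yes — any two successors of a common world are S-related.
So F validates K, KB, KTB, S5. The strongest is S5.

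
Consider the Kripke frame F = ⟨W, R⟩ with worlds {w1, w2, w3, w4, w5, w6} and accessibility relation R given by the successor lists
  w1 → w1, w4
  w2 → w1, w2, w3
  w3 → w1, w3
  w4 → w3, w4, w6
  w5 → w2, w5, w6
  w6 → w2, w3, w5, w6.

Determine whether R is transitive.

No

Transitive: no — w1 R w4 and w4 R w3, but not w1 R w3.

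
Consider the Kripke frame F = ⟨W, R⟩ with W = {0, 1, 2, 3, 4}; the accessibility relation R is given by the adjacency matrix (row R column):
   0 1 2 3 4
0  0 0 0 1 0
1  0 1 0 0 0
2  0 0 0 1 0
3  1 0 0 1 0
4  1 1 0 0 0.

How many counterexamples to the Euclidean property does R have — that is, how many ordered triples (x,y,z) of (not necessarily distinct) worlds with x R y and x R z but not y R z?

4

Enumerating: (3,0,0), (4,0,0), (4,0,1), (4,1,0).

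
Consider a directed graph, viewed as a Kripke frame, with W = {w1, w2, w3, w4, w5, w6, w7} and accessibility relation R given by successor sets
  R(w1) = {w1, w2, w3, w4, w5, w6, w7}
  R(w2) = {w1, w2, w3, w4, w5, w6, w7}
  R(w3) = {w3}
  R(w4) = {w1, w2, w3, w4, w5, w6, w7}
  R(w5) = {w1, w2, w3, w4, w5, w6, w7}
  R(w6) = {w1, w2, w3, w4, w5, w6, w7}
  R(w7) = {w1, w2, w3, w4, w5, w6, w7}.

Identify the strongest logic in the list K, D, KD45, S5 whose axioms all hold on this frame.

D

Serial (axiom D): yes — every world has a successor (e.g. w1 R w1).
Euclidean (axiom 5): no — w1 R w3 and w1 R w2, but not w3 R w2.
Transitive (axiom 4): yes — every two-step R-path is closed by a direct edge.
Reflexive (axiom T): yes — every world is R-related to itself.
So F validates K, D; KD45 would additionally require R to be Euclidean. The strongest is D.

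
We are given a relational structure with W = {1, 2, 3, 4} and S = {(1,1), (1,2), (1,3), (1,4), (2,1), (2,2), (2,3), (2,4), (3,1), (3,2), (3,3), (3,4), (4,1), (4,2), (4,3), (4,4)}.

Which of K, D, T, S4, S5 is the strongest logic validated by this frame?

Serial (axiom D): yes — every world has a successor (e.g. 1 S 1).
Reflexive (axiom T): yes — every world is S-related to itself.
Transitive (axiom 4): yes — every two-step S-path is closed by a direct edge.
Euclidean (axiom 5): yes — any two successors of a common world are S-related.
So F validates K, D, T, S4, S5. The strongest is S5.

S5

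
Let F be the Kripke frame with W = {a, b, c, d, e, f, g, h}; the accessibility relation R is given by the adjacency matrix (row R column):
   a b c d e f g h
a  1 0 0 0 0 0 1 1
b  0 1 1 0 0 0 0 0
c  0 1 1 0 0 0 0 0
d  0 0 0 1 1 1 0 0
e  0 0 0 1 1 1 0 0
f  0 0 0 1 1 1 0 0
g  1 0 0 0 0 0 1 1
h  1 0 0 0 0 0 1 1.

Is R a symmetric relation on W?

Yes

Symmetric: yes — every pair in R has its reverse in R.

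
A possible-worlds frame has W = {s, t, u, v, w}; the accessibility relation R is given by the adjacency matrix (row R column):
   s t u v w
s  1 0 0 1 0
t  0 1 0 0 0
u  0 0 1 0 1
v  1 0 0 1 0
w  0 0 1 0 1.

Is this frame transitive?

Transitive: yes — every two-step R-path is closed by a direct edge.

Yes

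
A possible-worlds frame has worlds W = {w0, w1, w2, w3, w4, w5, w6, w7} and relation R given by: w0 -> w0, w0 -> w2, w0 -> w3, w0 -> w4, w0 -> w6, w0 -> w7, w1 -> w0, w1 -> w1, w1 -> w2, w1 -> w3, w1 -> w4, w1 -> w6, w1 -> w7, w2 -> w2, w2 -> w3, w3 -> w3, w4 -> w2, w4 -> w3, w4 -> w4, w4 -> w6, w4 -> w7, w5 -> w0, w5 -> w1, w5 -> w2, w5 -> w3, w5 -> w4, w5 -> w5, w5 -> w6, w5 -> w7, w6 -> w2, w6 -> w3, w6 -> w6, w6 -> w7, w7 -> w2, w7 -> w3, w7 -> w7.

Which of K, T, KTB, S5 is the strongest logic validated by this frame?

Reflexive (axiom T): yes — every world is R-related to itself.
Symmetric (axiom B): no — w0 R w2 but not w2 R w0.
Euclidean (axiom 5): no — w0 R w2 and w0 R w4, but not w2 R w4.
So F validates K, T; KTB would additionally require R to be symmetric. The strongest is T.

T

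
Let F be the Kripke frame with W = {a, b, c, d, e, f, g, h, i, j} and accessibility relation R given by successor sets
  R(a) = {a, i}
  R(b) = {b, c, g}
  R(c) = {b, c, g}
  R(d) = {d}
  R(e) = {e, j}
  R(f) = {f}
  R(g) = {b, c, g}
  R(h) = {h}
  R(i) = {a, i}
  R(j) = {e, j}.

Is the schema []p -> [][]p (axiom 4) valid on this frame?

Yes

The schema 4 characterises exactly the transitive frames.
Transitive: yes — every two-step R-path is closed by a direct edge.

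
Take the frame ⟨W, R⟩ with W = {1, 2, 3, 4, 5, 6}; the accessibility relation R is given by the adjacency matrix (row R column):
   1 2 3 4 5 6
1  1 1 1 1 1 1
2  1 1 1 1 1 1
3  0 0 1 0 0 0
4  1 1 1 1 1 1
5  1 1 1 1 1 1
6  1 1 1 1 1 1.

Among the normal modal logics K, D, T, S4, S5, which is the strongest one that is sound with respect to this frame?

Serial (axiom D): yes — every world has a successor (e.g. 1 R 1).
Reflexive (axiom T): yes — every world is R-related to itself.
Transitive (axiom 4): yes — every two-step R-path is closed by a direct edge.
Euclidean (axiom 5): no — 1 R 3 and 1 R 2, but not 3 R 2.
So F validates K, D, T, S4; S5 would additionally require R to be Euclidean. The strongest is S4.

S4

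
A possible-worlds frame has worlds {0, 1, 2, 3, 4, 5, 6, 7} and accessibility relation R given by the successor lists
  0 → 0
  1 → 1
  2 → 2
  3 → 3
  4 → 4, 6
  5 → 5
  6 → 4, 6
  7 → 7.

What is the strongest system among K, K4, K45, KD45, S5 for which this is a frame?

S5

Transitive (axiom 4): yes — every two-step R-path is closed by a direct edge.
Euclidean (axiom 5): yes — any two successors of a common world are R-related.
Serial (axiom D): yes — every world has a successor (e.g. 0 R 0).
Reflexive (axiom T): yes — every world is R-related to itself.
So F validates K, K4, K45, KD45, S5. The strongest is S5.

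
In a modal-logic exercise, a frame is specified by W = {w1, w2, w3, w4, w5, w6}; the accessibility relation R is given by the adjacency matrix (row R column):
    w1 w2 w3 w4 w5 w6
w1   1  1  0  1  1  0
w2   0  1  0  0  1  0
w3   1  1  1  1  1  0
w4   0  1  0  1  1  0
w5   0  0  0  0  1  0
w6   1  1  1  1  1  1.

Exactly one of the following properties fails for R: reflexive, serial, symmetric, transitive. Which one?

symmetric

Reflexive: yes — every world is R-related to itself.
Serial: yes — every world has a successor (e.g. w1 R w1).
Symmetric: no — w1 R w2 but not w2 R w1.
Transitive: yes — every two-step R-path is closed by a direct edge.
Only symmetric fails.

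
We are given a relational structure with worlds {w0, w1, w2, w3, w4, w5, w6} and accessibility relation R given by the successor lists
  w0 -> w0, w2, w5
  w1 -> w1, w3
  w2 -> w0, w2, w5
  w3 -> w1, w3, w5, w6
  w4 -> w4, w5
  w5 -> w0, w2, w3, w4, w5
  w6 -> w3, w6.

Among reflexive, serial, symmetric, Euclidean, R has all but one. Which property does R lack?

Euclidean

Reflexive: yes — every world is R-related to itself.
Serial: yes — every world has a successor (e.g. w0 R w0).
Symmetric: yes — every pair in R has its reverse in R.
Euclidean: no — w3 R w1 and w3 R w5, but not w1 R w5.
Only Euclidean fails.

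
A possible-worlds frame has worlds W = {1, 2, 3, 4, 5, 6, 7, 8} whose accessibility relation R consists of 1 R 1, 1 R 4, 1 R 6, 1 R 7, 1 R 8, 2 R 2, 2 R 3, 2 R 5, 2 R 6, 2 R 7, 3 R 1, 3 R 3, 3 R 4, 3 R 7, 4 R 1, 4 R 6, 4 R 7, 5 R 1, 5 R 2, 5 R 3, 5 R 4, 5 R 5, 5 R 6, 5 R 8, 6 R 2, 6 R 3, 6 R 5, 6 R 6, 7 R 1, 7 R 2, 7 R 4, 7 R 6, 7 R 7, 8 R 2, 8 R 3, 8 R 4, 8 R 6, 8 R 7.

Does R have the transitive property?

Transitive: no — 1 R 6 and 6 R 2, but not 1 R 2.

No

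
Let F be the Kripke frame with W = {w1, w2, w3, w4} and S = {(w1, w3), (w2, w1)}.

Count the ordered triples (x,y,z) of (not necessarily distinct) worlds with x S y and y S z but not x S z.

Enumerating: (w2,w1,w3).

1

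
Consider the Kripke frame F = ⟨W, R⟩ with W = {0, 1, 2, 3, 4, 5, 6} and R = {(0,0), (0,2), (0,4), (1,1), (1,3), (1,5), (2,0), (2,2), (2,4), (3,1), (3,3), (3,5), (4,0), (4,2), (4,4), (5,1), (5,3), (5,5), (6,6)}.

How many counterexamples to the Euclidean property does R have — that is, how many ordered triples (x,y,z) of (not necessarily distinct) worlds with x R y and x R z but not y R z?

0

R is Euclidean; there are no such tuples.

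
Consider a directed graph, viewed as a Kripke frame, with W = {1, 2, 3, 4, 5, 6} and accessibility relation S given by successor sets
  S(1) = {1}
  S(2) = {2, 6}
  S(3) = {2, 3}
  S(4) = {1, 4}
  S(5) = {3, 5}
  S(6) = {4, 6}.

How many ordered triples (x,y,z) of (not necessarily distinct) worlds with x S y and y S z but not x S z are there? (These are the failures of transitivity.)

4

Enumerating: (2,6,4), (3,2,6), (5,3,2), (6,4,1).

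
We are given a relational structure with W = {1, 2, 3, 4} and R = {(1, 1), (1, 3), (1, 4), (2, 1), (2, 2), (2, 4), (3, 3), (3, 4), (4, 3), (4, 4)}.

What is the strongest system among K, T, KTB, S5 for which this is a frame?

Reflexive (axiom T): yes — every world is R-related to itself.
Symmetric (axiom B): no — 1 R 3 but not 3 R 1.
Euclidean (axiom 5): no — 2 R 4 and 2 R 1, but not 4 R 1.
So F validates K, T; KTB would additionally require R to be symmetric. The strongest is T.

T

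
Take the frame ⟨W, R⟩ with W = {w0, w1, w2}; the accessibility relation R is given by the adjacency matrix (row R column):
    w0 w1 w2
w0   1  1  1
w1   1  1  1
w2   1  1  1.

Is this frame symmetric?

Yes

Symmetric: yes — every pair in R has its reverse in R.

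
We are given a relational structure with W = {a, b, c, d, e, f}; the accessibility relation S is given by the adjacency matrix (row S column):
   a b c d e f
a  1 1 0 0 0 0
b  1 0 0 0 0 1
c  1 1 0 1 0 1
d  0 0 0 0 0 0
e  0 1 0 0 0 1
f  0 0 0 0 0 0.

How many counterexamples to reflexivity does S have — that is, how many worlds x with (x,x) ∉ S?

5

Enumerating: b, c, d, e, f.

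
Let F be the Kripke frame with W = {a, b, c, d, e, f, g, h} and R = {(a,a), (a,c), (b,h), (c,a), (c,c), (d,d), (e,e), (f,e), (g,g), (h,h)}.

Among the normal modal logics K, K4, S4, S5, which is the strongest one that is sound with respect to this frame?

K4

Transitive (axiom 4): yes — every two-step R-path is closed by a direct edge.
Reflexive (axiom T): no — b is not related to itself.
Euclidean (axiom 5): yes — any two successors of a common world are R-related.
So F validates K, K4; S4 would additionally require R to be reflexive. The strongest is K4.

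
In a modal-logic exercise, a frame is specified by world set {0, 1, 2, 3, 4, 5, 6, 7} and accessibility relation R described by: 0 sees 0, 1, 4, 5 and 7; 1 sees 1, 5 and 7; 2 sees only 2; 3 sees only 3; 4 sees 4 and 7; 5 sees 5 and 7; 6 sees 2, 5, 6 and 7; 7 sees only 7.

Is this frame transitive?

Yes

Transitive: yes — every two-step R-path is closed by a direct edge.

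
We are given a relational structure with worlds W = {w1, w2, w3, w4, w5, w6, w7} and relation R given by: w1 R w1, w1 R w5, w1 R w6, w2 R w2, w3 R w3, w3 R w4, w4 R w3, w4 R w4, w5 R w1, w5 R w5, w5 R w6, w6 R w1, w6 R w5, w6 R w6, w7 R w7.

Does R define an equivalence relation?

Reflexive: yes — every world is R-related to itself.
Symmetric: yes — every pair in R has its reverse in R.
Transitive: yes — every two-step R-path is closed by a direct edge.
So R is an equivalence relation.

Yes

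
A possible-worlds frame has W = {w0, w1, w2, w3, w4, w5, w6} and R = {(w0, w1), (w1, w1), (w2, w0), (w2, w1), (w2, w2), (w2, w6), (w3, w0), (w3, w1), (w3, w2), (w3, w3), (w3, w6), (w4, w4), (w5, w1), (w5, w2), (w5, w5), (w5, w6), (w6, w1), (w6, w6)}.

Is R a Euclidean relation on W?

Euclidean: no — w2 R w0 and w2 R w6, but not w0 R w6.

No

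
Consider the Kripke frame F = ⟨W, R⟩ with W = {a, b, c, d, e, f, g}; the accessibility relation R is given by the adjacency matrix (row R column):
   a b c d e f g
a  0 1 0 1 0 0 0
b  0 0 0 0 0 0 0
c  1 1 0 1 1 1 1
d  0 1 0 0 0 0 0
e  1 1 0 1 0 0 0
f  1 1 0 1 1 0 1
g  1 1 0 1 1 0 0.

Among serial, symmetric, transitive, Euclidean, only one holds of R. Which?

transitive

Serial: no — b has no R-successor.
Symmetric: no — a R b but not b R a.
Transitive: yes — every two-step R-path is closed by a direct edge.
Euclidean: no — a R b and a R d, but not b R d.
Only transitive holds.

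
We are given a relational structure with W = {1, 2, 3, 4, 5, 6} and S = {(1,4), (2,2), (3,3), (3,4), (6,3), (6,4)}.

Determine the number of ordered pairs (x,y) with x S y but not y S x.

4

Enumerating: (1,4), (3,4), (6,3), (6,4).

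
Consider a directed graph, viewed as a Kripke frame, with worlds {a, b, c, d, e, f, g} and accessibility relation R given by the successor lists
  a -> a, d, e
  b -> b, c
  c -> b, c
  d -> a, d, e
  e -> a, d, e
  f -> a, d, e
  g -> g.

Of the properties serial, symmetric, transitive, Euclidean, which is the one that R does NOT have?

symmetric

Serial: yes — every world has a successor (e.g. a R a).
Symmetric: no — f R a but not a R f.
Transitive: yes — every two-step R-path is closed by a direct edge.
Euclidean: yes — any two successors of a common world are R-related.
Only symmetric fails.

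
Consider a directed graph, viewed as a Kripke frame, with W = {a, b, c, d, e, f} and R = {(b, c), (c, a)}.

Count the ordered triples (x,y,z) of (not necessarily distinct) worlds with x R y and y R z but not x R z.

1

Enumerating: (b,c,a).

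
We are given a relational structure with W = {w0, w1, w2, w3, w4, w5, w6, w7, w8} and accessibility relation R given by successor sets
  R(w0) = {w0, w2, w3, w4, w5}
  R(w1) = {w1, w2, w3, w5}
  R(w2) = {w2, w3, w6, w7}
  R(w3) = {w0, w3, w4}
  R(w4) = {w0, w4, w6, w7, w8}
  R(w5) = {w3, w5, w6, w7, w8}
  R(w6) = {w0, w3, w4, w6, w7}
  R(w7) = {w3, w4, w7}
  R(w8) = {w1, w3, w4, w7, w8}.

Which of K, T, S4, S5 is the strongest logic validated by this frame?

T

Reflexive (axiom T): yes — every world is R-related to itself.
Transitive (axiom 4): no — w0 R w2 and w2 R w6, but not w0 R w6.
Euclidean (axiom 5): no — w0 R w2 and w0 R w4, but not w2 R w4.
So F validates K, T; S4 would additionally require R to be transitive. The strongest is T.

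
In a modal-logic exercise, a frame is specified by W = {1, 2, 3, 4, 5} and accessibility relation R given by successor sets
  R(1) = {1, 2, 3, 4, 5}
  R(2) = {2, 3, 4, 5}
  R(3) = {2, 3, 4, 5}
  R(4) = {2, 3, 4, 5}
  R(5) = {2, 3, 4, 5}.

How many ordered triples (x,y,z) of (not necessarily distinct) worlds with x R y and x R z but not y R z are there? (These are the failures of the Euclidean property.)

Enumerating: (1,2,1), (1,3,1), (1,4,1), (1,5,1).

4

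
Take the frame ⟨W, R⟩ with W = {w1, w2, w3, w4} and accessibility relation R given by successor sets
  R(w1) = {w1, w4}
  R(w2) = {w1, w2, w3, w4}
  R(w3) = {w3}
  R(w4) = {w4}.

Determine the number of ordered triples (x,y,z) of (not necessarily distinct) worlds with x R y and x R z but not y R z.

9

Enumerating: (w1,w4,w1), (w2,w1,w2), (w2,w1,w3), (w2,w3,w1), (w2,w3,w2), (w2,w3,w4), (w2,w4,w1), (w2,w4,w2), (w2,w4,w3).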